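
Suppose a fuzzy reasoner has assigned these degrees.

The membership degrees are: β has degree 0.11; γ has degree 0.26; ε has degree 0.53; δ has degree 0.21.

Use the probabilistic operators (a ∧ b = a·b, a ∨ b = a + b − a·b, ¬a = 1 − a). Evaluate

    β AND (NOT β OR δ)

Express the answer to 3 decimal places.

NOT β = 1 − 0.1100 = 0.8900
NOT β OR δ = a + b − a·b on (0.8900, 0.2100) = 0.9131
β AND (NOT β OR δ) = a·b on (0.1100, 0.9131) = 0.1004

0.100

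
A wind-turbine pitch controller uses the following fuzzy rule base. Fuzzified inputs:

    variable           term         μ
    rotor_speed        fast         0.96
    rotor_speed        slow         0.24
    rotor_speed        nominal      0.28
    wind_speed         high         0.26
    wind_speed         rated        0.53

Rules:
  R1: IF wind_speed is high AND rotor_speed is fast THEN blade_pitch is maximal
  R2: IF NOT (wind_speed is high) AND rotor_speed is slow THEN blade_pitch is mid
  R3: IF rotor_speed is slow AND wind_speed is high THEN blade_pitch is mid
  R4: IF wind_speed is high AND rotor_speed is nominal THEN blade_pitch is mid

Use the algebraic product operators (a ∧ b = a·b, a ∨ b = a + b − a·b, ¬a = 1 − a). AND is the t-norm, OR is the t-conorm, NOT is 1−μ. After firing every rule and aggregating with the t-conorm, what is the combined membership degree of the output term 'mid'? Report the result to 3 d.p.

0.285

R1: high=0.26, fast=0.96; AND[a·b] → w = 0.2496
R2: ¬high=1−0.26=0.74, slow=0.24; AND[a·b] → w = 0.1776
R3: slow=0.24, high=0.26; AND[a·b] → w = 0.0624
R4: high=0.26, nominal=0.28; AND[a·b] → w = 0.0728
Rules with consequent 'mid': {R2, R3, R4} → strengths 0.1776, 0.0624, 0.0728
Aggregate via t-conorm [a + b − a·b]: 0.2851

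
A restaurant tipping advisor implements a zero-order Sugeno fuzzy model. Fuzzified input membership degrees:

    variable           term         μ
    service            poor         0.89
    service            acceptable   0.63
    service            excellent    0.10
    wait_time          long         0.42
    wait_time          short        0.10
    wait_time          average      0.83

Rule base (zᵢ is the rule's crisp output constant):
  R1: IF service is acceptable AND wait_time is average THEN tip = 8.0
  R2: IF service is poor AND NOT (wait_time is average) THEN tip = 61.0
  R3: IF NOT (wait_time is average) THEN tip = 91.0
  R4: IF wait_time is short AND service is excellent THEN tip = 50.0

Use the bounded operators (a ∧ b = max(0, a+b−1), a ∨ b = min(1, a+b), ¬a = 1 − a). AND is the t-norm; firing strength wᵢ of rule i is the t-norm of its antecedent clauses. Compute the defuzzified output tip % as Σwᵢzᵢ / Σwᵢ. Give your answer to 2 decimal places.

33.06

R1 (z=8.0): acceptable=0.63, average=0.83; AND[max(0, a+b−1)] → w = 0.46
R2 (z=61.0): poor=0.89, ¬average=1−0.83=0.17; AND[max(0, a+b−1)] → w = 0.06
R3 (z=91.0): ¬average=1−0.83=0.17 → w = 0.17
R4 (z=50.0): short=0.10, excellent=0.10; AND[max(0, a+b−1)] → w = 0.00
Weighted average = (0.46·8.0 + 0.06·61.0 + 0.17·91.0 + 0.00·50.0) / (0.46 + 0.06 + 0.17 + 0.00)
  = 22.8100 / 0.6900 = 33.06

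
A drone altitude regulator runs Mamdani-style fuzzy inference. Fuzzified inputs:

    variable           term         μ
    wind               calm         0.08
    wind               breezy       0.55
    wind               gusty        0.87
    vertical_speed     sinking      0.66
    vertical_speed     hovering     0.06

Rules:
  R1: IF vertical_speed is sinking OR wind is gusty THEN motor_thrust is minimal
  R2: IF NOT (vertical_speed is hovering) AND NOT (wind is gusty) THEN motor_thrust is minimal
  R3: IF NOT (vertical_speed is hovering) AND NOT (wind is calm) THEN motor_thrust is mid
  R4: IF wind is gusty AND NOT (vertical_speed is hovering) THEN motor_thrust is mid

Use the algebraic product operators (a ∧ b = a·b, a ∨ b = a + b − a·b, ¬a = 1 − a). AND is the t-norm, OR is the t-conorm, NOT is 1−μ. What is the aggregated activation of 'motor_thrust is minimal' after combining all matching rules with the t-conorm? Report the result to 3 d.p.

0.961

R1: sinking=0.66, gusty=0.87; OR[a + b − a·b] → w = 0.9558
R2: ¬hovering=1−0.06=0.94, ¬gusty=1−0.87=0.13; AND[a·b] → w = 0.1222
R3: ¬hovering=1−0.06=0.94, ¬calm=1−0.08=0.92; AND[a·b] → w = 0.8648
R4: gusty=0.87, ¬hovering=1−0.06=0.94; AND[a·b] → w = 0.8178
Rules with consequent 'minimal': {R1, R2} → strengths 0.9558, 0.1222
Aggregate via t-conorm [a + b − a·b]: 0.9612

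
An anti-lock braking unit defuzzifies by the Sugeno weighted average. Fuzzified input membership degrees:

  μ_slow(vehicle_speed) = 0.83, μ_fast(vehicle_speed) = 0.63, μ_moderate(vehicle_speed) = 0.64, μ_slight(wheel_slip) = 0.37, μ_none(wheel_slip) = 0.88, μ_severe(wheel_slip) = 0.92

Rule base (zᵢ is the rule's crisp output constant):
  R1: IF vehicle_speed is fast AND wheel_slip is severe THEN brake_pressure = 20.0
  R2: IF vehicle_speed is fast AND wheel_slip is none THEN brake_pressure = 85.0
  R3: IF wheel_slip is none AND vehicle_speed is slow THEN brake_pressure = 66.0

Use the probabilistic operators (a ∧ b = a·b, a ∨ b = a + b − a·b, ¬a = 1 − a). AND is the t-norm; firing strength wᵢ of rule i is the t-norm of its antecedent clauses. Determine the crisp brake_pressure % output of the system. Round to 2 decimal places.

R1 (z=20.0): fast=0.63, severe=0.92; AND[a·b] → w = 0.5796
R2 (z=85.0): fast=0.63, none=0.88; AND[a·b] → w = 0.5544
R3 (z=66.0): none=0.88, slow=0.83; AND[a·b] → w = 0.7304
Weighted average = (0.5796·20.0 + 0.5544·85.0 + 0.7304·66.0) / (0.5796 + 0.5544 + 0.7304)
  = 106.9224 / 1.8644 = 57.35

57.35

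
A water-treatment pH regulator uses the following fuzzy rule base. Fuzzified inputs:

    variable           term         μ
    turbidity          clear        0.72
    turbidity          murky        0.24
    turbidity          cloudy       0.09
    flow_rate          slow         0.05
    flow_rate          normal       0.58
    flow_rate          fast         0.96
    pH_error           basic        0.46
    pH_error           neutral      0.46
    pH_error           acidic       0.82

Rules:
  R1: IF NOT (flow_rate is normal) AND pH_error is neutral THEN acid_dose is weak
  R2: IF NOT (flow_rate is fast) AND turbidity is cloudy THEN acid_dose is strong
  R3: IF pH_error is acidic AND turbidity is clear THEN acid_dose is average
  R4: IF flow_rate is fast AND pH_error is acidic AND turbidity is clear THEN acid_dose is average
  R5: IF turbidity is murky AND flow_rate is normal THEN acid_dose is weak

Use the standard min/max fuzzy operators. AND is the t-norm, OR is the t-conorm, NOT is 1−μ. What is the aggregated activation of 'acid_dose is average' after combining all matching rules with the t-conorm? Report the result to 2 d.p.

R1: ¬normal=1−0.58=0.42, neutral=0.46; AND[min(a, b)] → w = 0.42
R2: ¬fast=1−0.96=0.04, cloudy=0.09; AND[min(a, b)] → w = 0.04
R3: acidic=0.82, clear=0.72; AND[min(a, b)] → w = 0.72
R4: fast=0.96, acidic=0.82, clear=0.72; AND[min(a, b)] → w = 0.72
R5: murky=0.24, normal=0.58; AND[min(a, b)] → w = 0.24
Rules with consequent 'average': {R3, R4} → strengths 0.72, 0.72
Aggregate via t-conorm [max(a, b)]: 0.72

0.72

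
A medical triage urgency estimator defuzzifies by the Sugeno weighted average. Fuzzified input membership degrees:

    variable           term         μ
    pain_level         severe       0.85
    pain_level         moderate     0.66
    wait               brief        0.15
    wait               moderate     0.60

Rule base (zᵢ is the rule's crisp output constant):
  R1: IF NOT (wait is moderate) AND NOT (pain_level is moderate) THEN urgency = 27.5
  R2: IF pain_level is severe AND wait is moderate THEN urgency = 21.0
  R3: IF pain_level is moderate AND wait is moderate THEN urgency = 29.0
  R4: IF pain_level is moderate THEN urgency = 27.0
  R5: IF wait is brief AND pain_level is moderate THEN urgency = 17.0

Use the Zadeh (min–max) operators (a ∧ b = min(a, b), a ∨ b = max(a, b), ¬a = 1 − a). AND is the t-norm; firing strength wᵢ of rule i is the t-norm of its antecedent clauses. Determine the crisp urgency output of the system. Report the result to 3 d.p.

R1 (z=27.5): ¬moderate=1−0.60=0.40, ¬moderate=1−0.66=0.34; AND[min(a, b)] → w = 0.34
R2 (z=21.0): severe=0.85, moderate=0.60; AND[min(a, b)] → w = 0.60
R3 (z=29.0): moderate=0.66, moderate=0.60; AND[min(a, b)] → w = 0.60
R4 (z=27.0): moderate=0.66 → w = 0.66
R5 (z=17.0): brief=0.15, moderate=0.66; AND[min(a, b)] → w = 0.15
Weighted average = (0.34·27.5 + 0.60·21.0 + 0.60·29.0 + 0.66·27.0 + 0.15·17.0) / (0.34 + 0.60 + 0.60 + 0.66 + 0.15)
  = 59.7200 / 2.3500 = 25.413

25.413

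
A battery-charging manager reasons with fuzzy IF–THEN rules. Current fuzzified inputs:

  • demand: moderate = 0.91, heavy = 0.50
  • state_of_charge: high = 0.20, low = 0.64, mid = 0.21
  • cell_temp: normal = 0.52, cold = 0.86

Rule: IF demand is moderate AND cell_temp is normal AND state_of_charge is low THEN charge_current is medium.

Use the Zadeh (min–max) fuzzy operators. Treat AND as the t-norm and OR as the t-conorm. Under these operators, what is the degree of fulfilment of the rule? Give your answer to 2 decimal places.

0.52

firing strength: moderate=0.91, normal=0.52, low=0.64; AND[min(a, b)] → w = 0.52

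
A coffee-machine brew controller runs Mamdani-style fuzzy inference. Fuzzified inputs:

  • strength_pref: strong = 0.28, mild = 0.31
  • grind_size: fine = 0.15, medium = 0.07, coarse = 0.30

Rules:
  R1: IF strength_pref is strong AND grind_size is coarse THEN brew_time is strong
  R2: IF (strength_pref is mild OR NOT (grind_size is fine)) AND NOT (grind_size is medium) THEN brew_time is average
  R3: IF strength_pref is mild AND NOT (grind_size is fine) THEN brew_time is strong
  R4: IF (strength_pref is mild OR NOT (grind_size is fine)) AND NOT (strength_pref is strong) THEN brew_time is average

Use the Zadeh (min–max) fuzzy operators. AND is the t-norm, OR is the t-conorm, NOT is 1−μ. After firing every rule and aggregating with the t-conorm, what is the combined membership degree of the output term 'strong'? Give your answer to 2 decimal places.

0.31

R1: strong=0.28, coarse=0.30; AND[min(a, b)] → w = 0.28
R2: (mild=0.31 OR ¬fine=1−0.15=0.85) = 0.85; AND[min(a, b)] with ¬medium=1−0.07=0.93 → w = 0.85
R3: mild=0.31, ¬fine=1−0.15=0.85; AND[min(a, b)] → w = 0.31
R4: (mild=0.31 OR ¬fine=1−0.15=0.85) = 0.85; AND[min(a, b)] with ¬strong=1−0.28=0.72 → w = 0.72
Rules with consequent 'strong': {R1, R3} → strengths 0.28, 0.31
Aggregate via t-conorm [max(a, b)]: 0.31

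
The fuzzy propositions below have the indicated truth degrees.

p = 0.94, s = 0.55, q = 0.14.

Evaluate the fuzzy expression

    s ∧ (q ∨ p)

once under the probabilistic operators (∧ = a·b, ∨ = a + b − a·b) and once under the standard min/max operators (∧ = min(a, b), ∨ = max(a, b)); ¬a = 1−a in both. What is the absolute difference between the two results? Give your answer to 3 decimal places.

Under probabilistic:
  q ∨ p = a + b − a·b on (0.1400, 0.9400) = 0.9484
  s ∧ (q ∨ p) = a·b on (0.5500, 0.9484) = 0.5216
  → value = 0.5216
Under standard min/max:
  q ∨ p = max(a, b) on (0.14, 0.94) = 0.94
  s ∧ (q ∨ p) = min(a, b) on (0.55, 0.94) = 0.55
  → value = 0.5500
|0.5216 − 0.5500| = 0.028

0.028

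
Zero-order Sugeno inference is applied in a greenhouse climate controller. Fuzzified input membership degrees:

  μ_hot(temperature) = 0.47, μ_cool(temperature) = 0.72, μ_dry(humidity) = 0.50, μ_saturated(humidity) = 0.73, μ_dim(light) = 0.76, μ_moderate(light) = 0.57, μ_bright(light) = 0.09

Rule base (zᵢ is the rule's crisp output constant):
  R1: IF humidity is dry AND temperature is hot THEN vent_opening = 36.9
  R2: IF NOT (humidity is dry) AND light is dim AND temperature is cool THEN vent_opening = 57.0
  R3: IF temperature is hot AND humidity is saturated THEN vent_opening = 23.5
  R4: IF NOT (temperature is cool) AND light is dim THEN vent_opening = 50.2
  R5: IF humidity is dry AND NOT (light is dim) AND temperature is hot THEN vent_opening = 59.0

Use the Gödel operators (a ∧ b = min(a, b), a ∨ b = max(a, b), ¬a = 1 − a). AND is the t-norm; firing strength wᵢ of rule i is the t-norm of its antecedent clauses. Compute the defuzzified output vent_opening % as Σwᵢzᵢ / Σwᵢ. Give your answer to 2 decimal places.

R1 (z=36.9): dry=0.50, hot=0.47; AND[min(a, b)] → w = 0.47
R2 (z=57.0): ¬dry=1−0.50=0.50, dim=0.76, cool=0.72; AND[min(a, b)] → w = 0.50
R3 (z=23.5): hot=0.47, saturated=0.73; AND[min(a, b)] → w = 0.47
R4 (z=50.2): ¬cool=1−0.72=0.28, dim=0.76; AND[min(a, b)] → w = 0.28
R5 (z=59.0): dry=0.50, ¬dim=1−0.76=0.24, hot=0.47; AND[min(a, b)] → w = 0.24
Weighted average = (0.47·36.9 + 0.50·57.0 + 0.47·23.5 + 0.28·50.2 + 0.24·59.0) / (0.47 + 0.50 + 0.47 + 0.28 + 0.24)
  = 85.1040 / 1.9600 = 43.42

43.42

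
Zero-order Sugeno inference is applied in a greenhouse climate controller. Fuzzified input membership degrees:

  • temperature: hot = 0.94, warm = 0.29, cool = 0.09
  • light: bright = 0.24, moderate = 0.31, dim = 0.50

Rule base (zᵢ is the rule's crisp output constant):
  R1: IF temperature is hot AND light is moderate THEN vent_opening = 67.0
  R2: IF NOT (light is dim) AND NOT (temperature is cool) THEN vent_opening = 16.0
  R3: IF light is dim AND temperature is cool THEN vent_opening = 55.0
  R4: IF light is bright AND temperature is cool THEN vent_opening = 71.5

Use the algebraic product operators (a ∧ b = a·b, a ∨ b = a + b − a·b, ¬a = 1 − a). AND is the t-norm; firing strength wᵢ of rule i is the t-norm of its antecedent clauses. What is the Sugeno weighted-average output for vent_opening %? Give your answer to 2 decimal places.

37.91

R1 (z=67.0): hot=0.94, moderate=0.31; AND[a·b] → w = 0.2914
R2 (z=16.0): ¬dim=1−0.50=0.50, ¬cool=1−0.09=0.91; AND[a·b] → w = 0.4550
R3 (z=55.0): dim=0.50, cool=0.09; AND[a·b] → w = 0.0450
R4 (z=71.5): bright=0.24, cool=0.09; AND[a·b] → w = 0.0216
Weighted average = (0.2914·67.0 + 0.4550·16.0 + 0.0450·55.0 + 0.0216·71.5) / (0.2914 + 0.4550 + 0.0450 + 0.0216)
  = 30.8232 / 0.8130 = 37.91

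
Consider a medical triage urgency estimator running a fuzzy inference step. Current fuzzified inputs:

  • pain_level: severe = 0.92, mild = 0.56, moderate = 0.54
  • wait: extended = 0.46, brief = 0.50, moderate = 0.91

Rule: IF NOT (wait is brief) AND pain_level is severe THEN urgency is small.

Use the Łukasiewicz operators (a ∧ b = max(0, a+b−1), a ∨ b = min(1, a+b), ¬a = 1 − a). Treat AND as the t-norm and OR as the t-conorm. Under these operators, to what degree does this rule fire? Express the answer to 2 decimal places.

firing strength: ¬brief=1−0.50=0.50, severe=0.92; AND[max(0, a+b−1)] → w = 0.42

0.42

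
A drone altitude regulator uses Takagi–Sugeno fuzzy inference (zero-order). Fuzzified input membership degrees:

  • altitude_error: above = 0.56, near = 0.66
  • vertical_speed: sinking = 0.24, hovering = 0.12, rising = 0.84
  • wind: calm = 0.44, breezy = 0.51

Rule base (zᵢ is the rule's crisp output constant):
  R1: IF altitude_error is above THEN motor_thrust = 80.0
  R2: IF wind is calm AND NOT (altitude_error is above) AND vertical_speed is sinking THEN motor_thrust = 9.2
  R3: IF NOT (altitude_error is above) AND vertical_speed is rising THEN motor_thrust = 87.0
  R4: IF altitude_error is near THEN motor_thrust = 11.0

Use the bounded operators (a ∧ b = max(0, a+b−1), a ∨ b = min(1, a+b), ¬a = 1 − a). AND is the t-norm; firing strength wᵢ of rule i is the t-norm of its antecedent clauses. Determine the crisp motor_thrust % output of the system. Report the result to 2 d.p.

50.95

R1 (z=80.0): above=0.56 → w = 0.56
R2 (z=9.2): calm=0.44, ¬above=1−0.56=0.44, sinking=0.24; AND[max(0, a+b−1)] → w = 0.00
R3 (z=87.0): ¬above=1−0.56=0.44, rising=0.84; AND[max(0, a+b−1)] → w = 0.28
R4 (z=11.0): near=0.66 → w = 0.66
Weighted average = (0.56·80.0 + 0.00·9.2 + 0.28·87.0 + 0.66·11.0) / (0.56 + 0.00 + 0.28 + 0.66)
  = 76.4200 / 1.5000 = 50.95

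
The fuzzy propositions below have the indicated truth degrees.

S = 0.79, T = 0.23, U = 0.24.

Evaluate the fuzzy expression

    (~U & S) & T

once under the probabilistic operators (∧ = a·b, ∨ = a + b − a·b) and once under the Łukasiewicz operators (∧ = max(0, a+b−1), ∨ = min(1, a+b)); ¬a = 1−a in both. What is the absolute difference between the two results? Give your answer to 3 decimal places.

0.138

Under probabilistic:
  ~U = 1 − 0.2400 = 0.7600
  ~U & S = a·b on (0.7600, 0.7900) = 0.6004
  (~U & S) & T = a·b on (0.6004, 0.2300) = 0.1381
  → value = 0.1381
Under Łukasiewicz:
  ~U = 1 − 0.24 = 0.76
  ~U & S = max(0, a+b−1) on (0.76, 0.79) = 0.55
  (~U & S) & T = max(0, a+b−1) on (0.55, 0.23) = 0.00
  → value = 0.0000
|0.1381 − 0.0000| = 0.138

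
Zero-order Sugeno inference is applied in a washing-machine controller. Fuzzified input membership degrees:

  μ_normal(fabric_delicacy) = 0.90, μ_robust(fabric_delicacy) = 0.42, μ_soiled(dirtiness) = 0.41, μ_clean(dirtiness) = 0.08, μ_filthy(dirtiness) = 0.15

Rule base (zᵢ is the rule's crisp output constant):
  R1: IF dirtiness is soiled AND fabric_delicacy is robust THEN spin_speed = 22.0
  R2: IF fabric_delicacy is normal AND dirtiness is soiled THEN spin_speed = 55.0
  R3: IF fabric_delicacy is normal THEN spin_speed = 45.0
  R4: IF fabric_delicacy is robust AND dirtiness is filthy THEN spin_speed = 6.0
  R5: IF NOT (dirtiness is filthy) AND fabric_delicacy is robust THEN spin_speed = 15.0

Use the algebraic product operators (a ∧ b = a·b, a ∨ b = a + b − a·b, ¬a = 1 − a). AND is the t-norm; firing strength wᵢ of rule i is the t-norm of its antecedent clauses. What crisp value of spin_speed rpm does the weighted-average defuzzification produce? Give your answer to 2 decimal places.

37.78

R1 (z=22.0): soiled=0.41, robust=0.42; AND[a·b] → w = 0.1722
R2 (z=55.0): normal=0.90, soiled=0.41; AND[a·b] → w = 0.3690
R3 (z=45.0): normal=0.90 → w = 0.9000
R4 (z=6.0): robust=0.42, filthy=0.15; AND[a·b] → w = 0.0630
R5 (z=15.0): ¬filthy=1−0.15=0.85, robust=0.42; AND[a·b] → w = 0.3570
Weighted average = (0.1722·22.0 + 0.3690·55.0 + 0.9000·45.0 + 0.0630·6.0 + 0.3570·15.0) / (0.1722 + 0.3690 + 0.9000 + 0.0630 + 0.3570)
  = 70.3164 / 1.8612 = 37.78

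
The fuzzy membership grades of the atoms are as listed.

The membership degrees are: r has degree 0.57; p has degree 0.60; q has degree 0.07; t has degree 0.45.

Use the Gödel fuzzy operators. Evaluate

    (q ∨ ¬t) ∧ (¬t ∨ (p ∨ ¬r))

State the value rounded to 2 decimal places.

0.55

¬t = 1 − 0.45 = 0.55
q ∨ ¬t = max(a, b) on (0.07, 0.55) = 0.55
¬t = 1 − 0.45 = 0.55
¬r = 1 − 0.57 = 0.43
p ∨ ¬r = max(a, b) on (0.60, 0.43) = 0.60
¬t ∨ (p ∨ ¬r) = max(a, b) on (0.55, 0.60) = 0.60
(q ∨ ¬t) ∧ (¬t ∨ (p ∨ ¬r)) = min(a, b) on (0.55, 0.60) = 0.55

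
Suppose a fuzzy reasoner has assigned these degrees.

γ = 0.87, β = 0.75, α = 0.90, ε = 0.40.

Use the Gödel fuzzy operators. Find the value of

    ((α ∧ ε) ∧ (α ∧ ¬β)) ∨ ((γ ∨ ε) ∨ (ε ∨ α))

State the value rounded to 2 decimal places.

α ∧ ε = min(a, b) on (0.90, 0.40) = 0.40
¬β = 1 − 0.75 = 0.25
α ∧ ¬β = min(a, b) on (0.90, 0.25) = 0.25
(α ∧ ε) ∧ (α ∧ ¬β) = min(a, b) on (0.40, 0.25) = 0.25
γ ∨ ε = max(a, b) on (0.87, 0.40) = 0.87
ε ∨ α = max(a, b) on (0.40, 0.90) = 0.90
(γ ∨ ε) ∨ (ε ∨ α) = max(a, b) on (0.87, 0.90) = 0.90
((α ∧ ε) ∧ (α ∧ ¬β)) ∨ ((γ ∨ ε) ∨ (ε ∨ α)) = max(a, b) on (0.25, 0.90) = 0.90

0.90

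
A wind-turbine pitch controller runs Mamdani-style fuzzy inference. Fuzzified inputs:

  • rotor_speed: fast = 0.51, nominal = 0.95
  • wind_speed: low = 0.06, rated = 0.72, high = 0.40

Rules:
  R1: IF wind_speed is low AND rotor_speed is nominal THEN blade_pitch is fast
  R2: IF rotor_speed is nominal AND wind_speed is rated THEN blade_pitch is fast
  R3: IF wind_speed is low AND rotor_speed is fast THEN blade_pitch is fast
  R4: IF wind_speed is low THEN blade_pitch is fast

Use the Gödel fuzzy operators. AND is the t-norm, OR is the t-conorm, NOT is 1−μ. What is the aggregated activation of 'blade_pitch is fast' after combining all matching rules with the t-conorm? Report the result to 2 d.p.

R1: low=0.06, nominal=0.95; AND[min(a, b)] → w = 0.06
R2: nominal=0.95, rated=0.72; AND[min(a, b)] → w = 0.72
R3: low=0.06, fast=0.51; AND[min(a, b)] → w = 0.06
R4: low=0.06 → w = 0.06
Rules with consequent 'fast': {R1, R2, R3, R4} → strengths 0.06, 0.72, 0.06, 0.06
Aggregate via t-conorm [max(a, b)]: 0.72

0.72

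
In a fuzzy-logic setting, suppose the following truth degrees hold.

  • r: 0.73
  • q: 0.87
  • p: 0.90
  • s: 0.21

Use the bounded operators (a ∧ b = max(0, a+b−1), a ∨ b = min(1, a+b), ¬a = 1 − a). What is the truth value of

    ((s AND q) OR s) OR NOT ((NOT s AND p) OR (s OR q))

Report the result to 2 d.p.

0.29

s AND q = max(0, a+b−1) on (0.21, 0.87) = 0.08
(s AND q) OR s = min(1, a+b) on (0.08, 0.21) = 0.29
NOT s = 1 − 0.21 = 0.79
NOT s AND p = max(0, a+b−1) on (0.79, 0.90) = 0.69
s OR q = min(1, a+b) on (0.21, 0.87) = 1.00
(NOT s AND p) OR (s OR q) = min(1, a+b) on (0.69, 1.00) = 1.00
NOT ((NOT s AND p) OR (s OR q)) = 1 − 1.00 = 0.00
((s AND q) OR s) OR NOT ((NOT s AND p) OR (s OR q)) = min(1, a+b) on (0.29, 0.00) = 0.29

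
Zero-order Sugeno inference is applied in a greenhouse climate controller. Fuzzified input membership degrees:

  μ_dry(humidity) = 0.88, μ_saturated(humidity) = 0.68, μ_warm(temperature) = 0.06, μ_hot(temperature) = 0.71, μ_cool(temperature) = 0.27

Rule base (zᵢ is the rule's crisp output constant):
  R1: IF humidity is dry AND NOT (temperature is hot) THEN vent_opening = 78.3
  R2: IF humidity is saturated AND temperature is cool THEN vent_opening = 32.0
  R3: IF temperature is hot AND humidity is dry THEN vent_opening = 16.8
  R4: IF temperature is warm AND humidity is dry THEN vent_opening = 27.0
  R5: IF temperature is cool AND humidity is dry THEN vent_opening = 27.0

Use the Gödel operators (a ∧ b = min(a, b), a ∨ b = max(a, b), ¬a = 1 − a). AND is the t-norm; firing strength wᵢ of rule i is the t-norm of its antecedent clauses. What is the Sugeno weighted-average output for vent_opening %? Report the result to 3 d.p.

R1 (z=78.3): dry=0.88, ¬hot=1−0.71=0.29; AND[min(a, b)] → w = 0.29
R2 (z=32.0): saturated=0.68, cool=0.27; AND[min(a, b)] → w = 0.27
R3 (z=16.8): hot=0.71, dry=0.88; AND[min(a, b)] → w = 0.71
R4 (z=27.0): warm=0.06, dry=0.88; AND[min(a, b)] → w = 0.06
R5 (z=27.0): cool=0.27, dry=0.88; AND[min(a, b)] → w = 0.27
Weighted average = (0.29·78.3 + 0.27·32.0 + 0.71·16.8 + 0.06·27.0 + 0.27·27.0) / (0.29 + 0.27 + 0.71 + 0.06 + 0.27)
  = 52.1850 / 1.6000 = 32.616

32.616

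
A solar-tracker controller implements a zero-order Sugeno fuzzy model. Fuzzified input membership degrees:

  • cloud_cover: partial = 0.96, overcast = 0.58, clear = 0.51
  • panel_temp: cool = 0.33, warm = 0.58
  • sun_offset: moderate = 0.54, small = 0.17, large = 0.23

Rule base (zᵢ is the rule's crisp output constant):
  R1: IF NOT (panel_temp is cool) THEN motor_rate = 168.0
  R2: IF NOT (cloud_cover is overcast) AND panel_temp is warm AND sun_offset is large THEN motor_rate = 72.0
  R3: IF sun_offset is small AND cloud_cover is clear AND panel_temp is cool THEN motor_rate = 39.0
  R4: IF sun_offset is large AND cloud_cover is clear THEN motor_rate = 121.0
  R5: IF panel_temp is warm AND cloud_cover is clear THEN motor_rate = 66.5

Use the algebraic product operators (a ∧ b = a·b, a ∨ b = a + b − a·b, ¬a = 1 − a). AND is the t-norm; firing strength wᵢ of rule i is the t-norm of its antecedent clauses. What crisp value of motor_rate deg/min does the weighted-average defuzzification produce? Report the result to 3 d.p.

129.801

R1 (z=168.0): ¬cool=1−0.33=0.67 → w = 0.6700
R2 (z=72.0): ¬overcast=1−0.58=0.42, warm=0.58, large=0.23; AND[a·b] → w = 0.0560
R3 (z=39.0): small=0.17, clear=0.51, cool=0.33; AND[a·b] → w = 0.0286
R4 (z=121.0): large=0.23, clear=0.51; AND[a·b] → w = 0.1173
R5 (z=66.5): warm=0.58, clear=0.51; AND[a·b] → w = 0.2958
Weighted average = (0.6700·168.0 + 0.0560·72.0 + 0.0286·39.0 + 0.1173·121.0 + 0.2958·66.5) / (0.6700 + 0.0560 + 0.0286 + 0.1173 + 0.2958)
  = 151.5738 / 1.1677 = 129.801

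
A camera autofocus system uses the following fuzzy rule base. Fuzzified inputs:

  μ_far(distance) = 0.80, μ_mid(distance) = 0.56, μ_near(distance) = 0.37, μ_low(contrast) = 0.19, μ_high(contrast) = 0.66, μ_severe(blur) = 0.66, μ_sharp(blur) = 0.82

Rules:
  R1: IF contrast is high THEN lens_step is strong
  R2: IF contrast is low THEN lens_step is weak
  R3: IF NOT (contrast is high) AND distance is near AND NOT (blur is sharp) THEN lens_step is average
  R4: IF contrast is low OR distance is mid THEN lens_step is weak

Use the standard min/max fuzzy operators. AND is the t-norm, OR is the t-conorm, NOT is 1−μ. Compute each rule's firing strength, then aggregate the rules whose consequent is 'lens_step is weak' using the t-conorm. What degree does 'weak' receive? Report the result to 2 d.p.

0.56

R1: high=0.66 → w = 0.66
R2: low=0.19 → w = 0.19
R3: ¬high=1−0.66=0.34, near=0.37, ¬sharp=1−0.82=0.18; AND[min(a, b)] → w = 0.18
R4: low=0.19, mid=0.56; OR[max(a, b)] → w = 0.56
Rules with consequent 'weak': {R2, R4} → strengths 0.19, 0.56
Aggregate via t-conorm [max(a, b)]: 0.56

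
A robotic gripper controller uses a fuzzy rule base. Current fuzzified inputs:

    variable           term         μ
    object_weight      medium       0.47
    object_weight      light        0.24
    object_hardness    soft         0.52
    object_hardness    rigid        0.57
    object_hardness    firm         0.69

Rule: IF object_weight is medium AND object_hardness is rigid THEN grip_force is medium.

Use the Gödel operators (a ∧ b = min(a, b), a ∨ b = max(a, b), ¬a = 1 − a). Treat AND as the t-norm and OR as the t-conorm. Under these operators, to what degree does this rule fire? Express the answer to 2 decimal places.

firing strength: medium=0.47, rigid=0.57; AND[min(a, b)] → w = 0.47

0.47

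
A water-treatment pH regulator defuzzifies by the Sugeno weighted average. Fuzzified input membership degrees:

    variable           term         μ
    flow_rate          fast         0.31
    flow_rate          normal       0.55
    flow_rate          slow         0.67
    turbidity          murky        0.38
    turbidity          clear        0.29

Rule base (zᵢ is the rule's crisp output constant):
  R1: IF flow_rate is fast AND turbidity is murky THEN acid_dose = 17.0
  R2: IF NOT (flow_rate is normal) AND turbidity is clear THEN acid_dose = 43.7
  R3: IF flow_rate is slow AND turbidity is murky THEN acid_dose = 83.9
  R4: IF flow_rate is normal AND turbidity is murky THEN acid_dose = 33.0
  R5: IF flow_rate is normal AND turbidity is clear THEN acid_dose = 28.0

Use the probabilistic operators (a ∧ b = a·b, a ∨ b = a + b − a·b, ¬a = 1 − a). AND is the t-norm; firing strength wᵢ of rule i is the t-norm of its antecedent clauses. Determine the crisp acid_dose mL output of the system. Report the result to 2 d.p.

46.40

R1 (z=17.0): fast=0.31, murky=0.38; AND[a·b] → w = 0.1178
R2 (z=43.7): ¬normal=1−0.55=0.45, clear=0.29; AND[a·b] → w = 0.1305
R3 (z=83.9): slow=0.67, murky=0.38; AND[a·b] → w = 0.2546
R4 (z=33.0): normal=0.55, murky=0.38; AND[a·b] → w = 0.2090
R5 (z=28.0): normal=0.55, clear=0.29; AND[a·b] → w = 0.1595
Weighted average = (0.1178·17.0 + 0.1305·43.7 + 0.2546·83.9 + 0.2090·33.0 + 0.1595·28.0) / (0.1178 + 0.1305 + 0.2546 + 0.2090 + 0.1595)
  = 40.4294 / 0.8714 = 46.40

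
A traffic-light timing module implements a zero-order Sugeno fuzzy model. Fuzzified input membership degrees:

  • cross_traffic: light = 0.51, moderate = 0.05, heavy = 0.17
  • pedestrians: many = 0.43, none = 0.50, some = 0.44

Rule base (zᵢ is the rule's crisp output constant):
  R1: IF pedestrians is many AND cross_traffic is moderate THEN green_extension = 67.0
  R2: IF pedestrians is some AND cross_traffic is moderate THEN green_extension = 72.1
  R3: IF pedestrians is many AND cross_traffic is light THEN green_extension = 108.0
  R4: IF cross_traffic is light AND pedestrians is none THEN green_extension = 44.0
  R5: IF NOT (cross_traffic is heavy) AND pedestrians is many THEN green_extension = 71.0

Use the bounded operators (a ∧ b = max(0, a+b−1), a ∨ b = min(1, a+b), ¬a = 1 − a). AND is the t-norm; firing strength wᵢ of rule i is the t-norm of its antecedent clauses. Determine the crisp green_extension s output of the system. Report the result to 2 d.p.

R1 (z=67.0): many=0.43, moderate=0.05; AND[max(0, a+b−1)] → w = 0.00
R2 (z=72.1): some=0.44, moderate=0.05; AND[max(0, a+b−1)] → w = 0.00
R3 (z=108.0): many=0.43, light=0.51; AND[max(0, a+b−1)] → w = 0.00
R4 (z=44.0): light=0.51, none=0.50; AND[max(0, a+b−1)] → w = 0.01
R5 (z=71.0): ¬heavy=1−0.17=0.83, many=0.43; AND[max(0, a+b−1)] → w = 0.26
Weighted average = (0.00·67.0 + 0.00·72.1 + 0.00·108.0 + 0.01·44.0 + 0.26·71.0) / (0.00 + 0.00 + 0.00 + 0.01 + 0.26)
  = 18.9000 / 0.2700 = 70.00

70.00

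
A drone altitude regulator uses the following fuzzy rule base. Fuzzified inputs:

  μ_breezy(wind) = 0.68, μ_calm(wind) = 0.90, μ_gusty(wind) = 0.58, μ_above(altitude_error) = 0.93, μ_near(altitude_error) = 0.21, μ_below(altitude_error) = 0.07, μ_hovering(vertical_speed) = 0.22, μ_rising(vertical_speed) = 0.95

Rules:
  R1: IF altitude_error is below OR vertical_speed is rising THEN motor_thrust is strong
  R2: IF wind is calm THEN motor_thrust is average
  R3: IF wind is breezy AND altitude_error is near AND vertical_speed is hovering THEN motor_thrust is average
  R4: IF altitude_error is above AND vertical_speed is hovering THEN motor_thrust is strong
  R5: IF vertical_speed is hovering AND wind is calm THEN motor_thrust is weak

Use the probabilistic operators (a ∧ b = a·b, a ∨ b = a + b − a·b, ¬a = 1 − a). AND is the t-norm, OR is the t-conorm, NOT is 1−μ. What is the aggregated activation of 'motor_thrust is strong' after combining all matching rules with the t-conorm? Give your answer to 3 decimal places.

0.963

R1: below=0.07, rising=0.95; OR[a + b − a·b] → w = 0.9535
R2: calm=0.90 → w = 0.9000
R3: breezy=0.68, near=0.21, hovering=0.22; AND[a·b] → w = 0.0314
R4: above=0.93, hovering=0.22; AND[a·b] → w = 0.2046
R5: hovering=0.22, calm=0.90; AND[a·b] → w = 0.1980
Rules with consequent 'strong': {R1, R4} → strengths 0.9535, 0.2046
Aggregate via t-conorm [a + b − a·b]: 0.9630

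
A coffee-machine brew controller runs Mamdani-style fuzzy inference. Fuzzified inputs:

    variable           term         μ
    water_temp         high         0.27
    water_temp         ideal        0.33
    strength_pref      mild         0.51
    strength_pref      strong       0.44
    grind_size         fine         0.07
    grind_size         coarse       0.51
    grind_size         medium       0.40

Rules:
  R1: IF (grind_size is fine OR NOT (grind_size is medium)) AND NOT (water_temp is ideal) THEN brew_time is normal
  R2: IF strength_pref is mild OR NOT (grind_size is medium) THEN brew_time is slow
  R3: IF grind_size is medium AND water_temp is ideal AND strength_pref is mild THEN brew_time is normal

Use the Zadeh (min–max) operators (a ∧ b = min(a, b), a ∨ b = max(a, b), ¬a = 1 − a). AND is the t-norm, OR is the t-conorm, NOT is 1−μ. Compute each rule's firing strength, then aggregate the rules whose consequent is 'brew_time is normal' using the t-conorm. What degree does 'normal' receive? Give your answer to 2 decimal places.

R1: (fine=0.07 OR ¬medium=1−0.40=0.60) = 0.60; AND[min(a, b)] with ¬ideal=1−0.33=0.67 → w = 0.60
R2: mild=0.51, ¬medium=1−0.40=0.60; OR[max(a, b)] → w = 0.60
R3: medium=0.40, ideal=0.33, mild=0.51; AND[min(a, b)] → w = 0.33
Rules with consequent 'normal': {R1, R3} → strengths 0.60, 0.33
Aggregate via t-conorm [max(a, b)]: 0.60

0.60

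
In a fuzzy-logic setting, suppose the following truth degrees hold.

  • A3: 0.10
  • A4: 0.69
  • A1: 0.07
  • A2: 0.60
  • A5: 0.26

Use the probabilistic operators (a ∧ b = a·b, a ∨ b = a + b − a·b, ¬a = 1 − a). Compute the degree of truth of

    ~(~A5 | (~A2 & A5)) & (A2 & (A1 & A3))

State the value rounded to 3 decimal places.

0.001

~A5 = 1 − 0.2600 = 0.7400
~A2 = 1 − 0.6000 = 0.4000
~A2 & A5 = a·b on (0.4000, 0.2600) = 0.1040
~A5 | (~A2 & A5) = a + b − a·b on (0.7400, 0.1040) = 0.7670
~(~A5 | (~A2 & A5)) = 1 − 0.7670 = 0.2330
A1 & A3 = a·b on (0.0700, 0.1000) = 0.0070
A2 & (A1 & A3) = a·b on (0.6000, 0.0070) = 0.0042
~(~A5 | (~A2 & A5)) & (A2 & (A1 & A3)) = a·b on (0.2330, 0.0042) = 0.0010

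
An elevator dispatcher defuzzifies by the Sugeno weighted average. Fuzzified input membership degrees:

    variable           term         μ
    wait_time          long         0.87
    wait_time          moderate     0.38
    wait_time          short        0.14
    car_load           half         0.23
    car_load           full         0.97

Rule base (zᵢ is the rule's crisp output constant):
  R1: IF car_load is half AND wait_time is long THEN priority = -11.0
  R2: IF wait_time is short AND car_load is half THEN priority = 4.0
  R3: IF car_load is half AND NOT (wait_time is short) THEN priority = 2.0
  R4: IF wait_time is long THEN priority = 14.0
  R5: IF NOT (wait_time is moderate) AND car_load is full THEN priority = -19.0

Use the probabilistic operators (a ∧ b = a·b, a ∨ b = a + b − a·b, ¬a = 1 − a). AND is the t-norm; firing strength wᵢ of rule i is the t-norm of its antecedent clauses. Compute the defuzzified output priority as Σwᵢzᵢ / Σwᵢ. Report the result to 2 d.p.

-0.49

R1 (z=-11.0): half=0.23, long=0.87; AND[a·b] → w = 0.2001
R2 (z=4.0): short=0.14, half=0.23; AND[a·b] → w = 0.0322
R3 (z=2.0): half=0.23, ¬short=1−0.14=0.86; AND[a·b] → w = 0.1978
R4 (z=14.0): long=0.87 → w = 0.8700
R5 (z=-19.0): ¬moderate=1−0.38=0.62, full=0.97; AND[a·b] → w = 0.6014
Weighted average = (0.2001·-11.0 + 0.0322·4.0 + 0.1978·2.0 + 0.8700·14.0 + 0.6014·-19.0) / (0.2001 + 0.0322 + 0.1978 + 0.8700 + 0.6014)
  = -0.9233 / 1.9015 = -0.49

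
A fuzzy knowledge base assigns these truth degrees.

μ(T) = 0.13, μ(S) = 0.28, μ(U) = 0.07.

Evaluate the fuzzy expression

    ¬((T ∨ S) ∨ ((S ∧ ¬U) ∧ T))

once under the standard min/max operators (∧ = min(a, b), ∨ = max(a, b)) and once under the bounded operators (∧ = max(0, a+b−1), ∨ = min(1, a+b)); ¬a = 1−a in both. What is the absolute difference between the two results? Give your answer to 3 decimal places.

0.130

Under standard min/max:
  T ∨ S = max(a, b) on (0.13, 0.28) = 0.28
  ¬U = 1 − 0.07 = 0.93
  S ∧ ¬U = min(a, b) on (0.28, 0.93) = 0.28
  (S ∧ ¬U) ∧ T = min(a, b) on (0.28, 0.13) = 0.13
  (T ∨ S) ∨ ((S ∧ ¬U) ∧ T) = max(a, b) on (0.28, 0.13) = 0.28
  ¬((T ∨ S) ∨ ((S ∧ ¬U) ∧ T)) = 1 − 0.28 = 0.72
  → value = 0.7200
Under bounded:
  T ∨ S = min(1, a+b) on (0.13, 0.28) = 0.41
  ¬U = 1 − 0.07 = 0.93
  S ∧ ¬U = max(0, a+b−1) on (0.28, 0.93) = 0.21
  (S ∧ ¬U) ∧ T = max(0, a+b−1) on (0.21, 0.13) = 0.00
  (T ∨ S) ∨ ((S ∧ ¬U) ∧ T) = min(1, a+b) on (0.41, 0.00) = 0.41
  ¬((T ∨ S) ∨ ((S ∧ ¬U) ∧ T)) = 1 − 0.41 = 0.59
  → value = 0.5900
|0.7200 − 0.5900| = 0.130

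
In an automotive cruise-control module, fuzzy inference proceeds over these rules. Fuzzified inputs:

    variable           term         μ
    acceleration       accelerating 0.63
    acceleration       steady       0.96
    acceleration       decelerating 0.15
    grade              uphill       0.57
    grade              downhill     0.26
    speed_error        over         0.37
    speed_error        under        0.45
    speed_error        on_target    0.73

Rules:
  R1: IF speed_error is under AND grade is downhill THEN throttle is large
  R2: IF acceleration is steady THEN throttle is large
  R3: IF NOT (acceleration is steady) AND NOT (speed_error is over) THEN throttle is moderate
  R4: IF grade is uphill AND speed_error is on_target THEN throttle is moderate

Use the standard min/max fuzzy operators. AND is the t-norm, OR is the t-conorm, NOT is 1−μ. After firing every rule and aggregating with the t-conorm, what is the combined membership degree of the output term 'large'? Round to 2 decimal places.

R1: under=0.45, downhill=0.26; AND[min(a, b)] → w = 0.26
R2: steady=0.96 → w = 0.96
R3: ¬steady=1−0.96=0.04, ¬over=1−0.37=0.63; AND[min(a, b)] → w = 0.04
R4: uphill=0.57, on_target=0.73; AND[min(a, b)] → w = 0.57
Rules with consequent 'large': {R1, R2} → strengths 0.26, 0.96
Aggregate via t-conorm [max(a, b)]: 0.96

0.96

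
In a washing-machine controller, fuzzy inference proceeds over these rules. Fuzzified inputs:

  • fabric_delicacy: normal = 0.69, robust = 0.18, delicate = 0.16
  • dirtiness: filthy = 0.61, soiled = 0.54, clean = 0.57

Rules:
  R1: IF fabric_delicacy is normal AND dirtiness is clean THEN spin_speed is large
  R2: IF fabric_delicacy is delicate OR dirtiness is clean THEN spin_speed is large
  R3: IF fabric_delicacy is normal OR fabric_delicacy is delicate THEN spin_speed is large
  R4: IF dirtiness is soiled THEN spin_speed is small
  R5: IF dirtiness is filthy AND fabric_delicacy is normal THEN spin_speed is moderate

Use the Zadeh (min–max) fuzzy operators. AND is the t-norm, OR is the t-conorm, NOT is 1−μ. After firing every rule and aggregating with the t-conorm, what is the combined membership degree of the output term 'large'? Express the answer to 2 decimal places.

R1: normal=0.69, clean=0.57; AND[min(a, b)] → w = 0.57
R2: delicate=0.16, clean=0.57; OR[max(a, b)] → w = 0.57
R3: normal=0.69, delicate=0.16; OR[max(a, b)] → w = 0.69
R4: soiled=0.54 → w = 0.54
R5: filthy=0.61, normal=0.69; AND[min(a, b)] → w = 0.61
Rules with consequent 'large': {R1, R2, R3} → strengths 0.57, 0.57, 0.69
Aggregate via t-conorm [max(a, b)]: 0.69

0.69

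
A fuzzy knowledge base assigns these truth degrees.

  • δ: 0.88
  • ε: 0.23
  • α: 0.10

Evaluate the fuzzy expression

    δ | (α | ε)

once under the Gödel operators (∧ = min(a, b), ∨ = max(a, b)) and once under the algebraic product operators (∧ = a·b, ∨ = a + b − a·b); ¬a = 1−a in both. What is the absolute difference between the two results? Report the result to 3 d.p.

Under Gödel:
  α | ε = max(a, b) on (0.10, 0.23) = 0.23
  δ | (α | ε) = max(a, b) on (0.88, 0.23) = 0.88
  → value = 0.8800
Under algebraic product:
  α | ε = a + b − a·b on (0.1000, 0.2300) = 0.3070
  δ | (α | ε) = a + b − a·b on (0.8800, 0.3070) = 0.9168
  → value = 0.9168
|0.8800 − 0.9168| = 0.037

0.037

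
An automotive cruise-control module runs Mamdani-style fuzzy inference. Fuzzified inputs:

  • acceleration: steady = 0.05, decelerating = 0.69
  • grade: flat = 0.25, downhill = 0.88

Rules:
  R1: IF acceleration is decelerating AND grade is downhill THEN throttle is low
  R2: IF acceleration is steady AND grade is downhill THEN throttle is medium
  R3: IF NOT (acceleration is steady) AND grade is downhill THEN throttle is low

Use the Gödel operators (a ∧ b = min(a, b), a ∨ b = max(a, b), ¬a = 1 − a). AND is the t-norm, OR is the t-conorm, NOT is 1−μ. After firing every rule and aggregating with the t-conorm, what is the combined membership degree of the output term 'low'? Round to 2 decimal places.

0.88

R1: decelerating=0.69, downhill=0.88; AND[min(a, b)] → w = 0.69
R2: steady=0.05, downhill=0.88; AND[min(a, b)] → w = 0.05
R3: ¬steady=1−0.05=0.95, downhill=0.88; AND[min(a, b)] → w = 0.88
Rules with consequent 'low': {R1, R3} → strengths 0.69, 0.88
Aggregate via t-conorm [max(a, b)]: 0.88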